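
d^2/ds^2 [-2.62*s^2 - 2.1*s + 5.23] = -5.24000000000000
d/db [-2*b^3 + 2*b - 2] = 2 - 6*b^2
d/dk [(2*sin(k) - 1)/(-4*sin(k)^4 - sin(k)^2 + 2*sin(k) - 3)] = 2*(12*sin(k)^4 - 8*sin(k)^3 + sin(k)^2 - sin(k) - 2)*cos(k)/(4*sin(k)^4 + sin(k)^2 - 2*sin(k) + 3)^2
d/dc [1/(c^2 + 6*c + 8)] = 2*(-c - 3)/(c^2 + 6*c + 8)^2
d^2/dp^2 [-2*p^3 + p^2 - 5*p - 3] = 2 - 12*p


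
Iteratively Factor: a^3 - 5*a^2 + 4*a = (a)*(a^2 - 5*a + 4) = a*(a - 4)*(a - 1)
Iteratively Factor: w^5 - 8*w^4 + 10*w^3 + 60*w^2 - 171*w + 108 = (w - 3)*(w^4 - 5*w^3 - 5*w^2 + 45*w - 36) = (w - 4)*(w - 3)*(w^3 - w^2 - 9*w + 9) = (w - 4)*(w - 3)*(w - 1)*(w^2 - 9) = (w - 4)*(w - 3)*(w - 1)*(w + 3)*(w - 3)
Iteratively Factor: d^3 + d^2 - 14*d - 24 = (d + 3)*(d^2 - 2*d - 8) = (d + 2)*(d + 3)*(d - 4)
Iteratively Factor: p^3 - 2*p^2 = (p)*(p^2 - 2*p) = p*(p - 2)*(p)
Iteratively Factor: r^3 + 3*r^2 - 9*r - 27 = (r + 3)*(r^2 - 9) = (r - 3)*(r + 3)*(r + 3)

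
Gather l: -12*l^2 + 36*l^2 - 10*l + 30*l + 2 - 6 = 24*l^2 + 20*l - 4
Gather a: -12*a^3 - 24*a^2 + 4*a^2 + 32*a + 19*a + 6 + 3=-12*a^3 - 20*a^2 + 51*a + 9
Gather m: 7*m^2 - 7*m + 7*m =7*m^2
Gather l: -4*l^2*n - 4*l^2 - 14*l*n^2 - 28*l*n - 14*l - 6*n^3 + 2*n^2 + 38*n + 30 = l^2*(-4*n - 4) + l*(-14*n^2 - 28*n - 14) - 6*n^3 + 2*n^2 + 38*n + 30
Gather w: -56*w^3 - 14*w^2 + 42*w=-56*w^3 - 14*w^2 + 42*w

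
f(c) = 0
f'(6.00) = 0.00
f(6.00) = 0.00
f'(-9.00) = 0.00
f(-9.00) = 0.00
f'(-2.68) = 0.00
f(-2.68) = 0.00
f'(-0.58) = 0.00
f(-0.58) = 0.00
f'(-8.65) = 0.00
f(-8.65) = 0.00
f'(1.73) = 0.00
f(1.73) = 0.00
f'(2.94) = 0.00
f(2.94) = 0.00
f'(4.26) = 0.00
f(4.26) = 0.00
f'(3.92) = 0.00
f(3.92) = 0.00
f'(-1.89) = 0.00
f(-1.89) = 0.00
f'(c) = 0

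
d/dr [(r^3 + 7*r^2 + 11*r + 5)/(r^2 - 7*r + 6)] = (r^4 - 14*r^3 - 42*r^2 + 74*r + 101)/(r^4 - 14*r^3 + 61*r^2 - 84*r + 36)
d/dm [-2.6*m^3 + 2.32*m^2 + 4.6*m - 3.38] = -7.8*m^2 + 4.64*m + 4.6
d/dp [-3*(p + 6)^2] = -6*p - 36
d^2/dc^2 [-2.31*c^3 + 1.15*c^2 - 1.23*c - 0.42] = 2.3 - 13.86*c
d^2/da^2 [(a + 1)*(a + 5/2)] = 2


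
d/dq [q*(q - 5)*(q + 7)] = 3*q^2 + 4*q - 35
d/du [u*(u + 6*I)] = 2*u + 6*I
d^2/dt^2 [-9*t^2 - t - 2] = -18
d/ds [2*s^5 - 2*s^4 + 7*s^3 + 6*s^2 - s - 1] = 10*s^4 - 8*s^3 + 21*s^2 + 12*s - 1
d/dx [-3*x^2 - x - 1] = -6*x - 1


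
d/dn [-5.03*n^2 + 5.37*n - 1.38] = 5.37 - 10.06*n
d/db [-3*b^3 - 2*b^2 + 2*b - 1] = -9*b^2 - 4*b + 2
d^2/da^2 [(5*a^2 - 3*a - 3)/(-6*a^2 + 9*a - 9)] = 6*(-2*a^3 + 14*a^2 - 12*a - 1)/(8*a^6 - 36*a^5 + 90*a^4 - 135*a^3 + 135*a^2 - 81*a + 27)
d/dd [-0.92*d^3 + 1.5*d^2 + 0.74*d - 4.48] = -2.76*d^2 + 3.0*d + 0.74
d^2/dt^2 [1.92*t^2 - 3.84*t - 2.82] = 3.84000000000000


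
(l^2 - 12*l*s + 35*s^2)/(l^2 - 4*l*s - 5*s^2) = (l - 7*s)/(l + s)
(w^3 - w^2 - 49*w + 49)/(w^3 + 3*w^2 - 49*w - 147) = (w - 1)/(w + 3)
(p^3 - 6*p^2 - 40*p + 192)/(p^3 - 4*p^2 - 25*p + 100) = (p^2 - 2*p - 48)/(p^2 - 25)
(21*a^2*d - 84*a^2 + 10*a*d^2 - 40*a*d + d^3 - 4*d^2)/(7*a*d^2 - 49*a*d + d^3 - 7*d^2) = (3*a*d - 12*a + d^2 - 4*d)/(d*(d - 7))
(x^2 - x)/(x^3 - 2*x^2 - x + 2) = x/(x^2 - x - 2)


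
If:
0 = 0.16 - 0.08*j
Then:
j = 2.00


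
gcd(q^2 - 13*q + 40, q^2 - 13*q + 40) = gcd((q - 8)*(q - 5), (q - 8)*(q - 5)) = q^2 - 13*q + 40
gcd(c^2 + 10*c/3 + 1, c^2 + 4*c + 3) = c + 3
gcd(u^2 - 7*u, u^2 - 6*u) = u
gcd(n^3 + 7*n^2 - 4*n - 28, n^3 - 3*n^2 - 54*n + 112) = n^2 + 5*n - 14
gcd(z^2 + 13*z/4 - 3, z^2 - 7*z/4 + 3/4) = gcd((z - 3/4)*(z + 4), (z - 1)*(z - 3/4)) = z - 3/4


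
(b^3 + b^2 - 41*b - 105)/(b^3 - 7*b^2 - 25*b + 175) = (b + 3)/(b - 5)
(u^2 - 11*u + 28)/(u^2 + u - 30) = (u^2 - 11*u + 28)/(u^2 + u - 30)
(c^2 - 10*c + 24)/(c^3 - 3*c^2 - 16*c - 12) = (c - 4)/(c^2 + 3*c + 2)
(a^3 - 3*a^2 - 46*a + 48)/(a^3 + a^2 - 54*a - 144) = (a - 1)/(a + 3)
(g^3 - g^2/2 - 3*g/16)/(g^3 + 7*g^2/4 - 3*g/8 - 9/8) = g*(4*g + 1)/(2*(2*g^2 + 5*g + 3))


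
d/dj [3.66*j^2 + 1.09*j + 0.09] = 7.32*j + 1.09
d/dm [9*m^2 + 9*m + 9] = 18*m + 9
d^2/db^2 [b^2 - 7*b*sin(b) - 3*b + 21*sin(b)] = 7*b*sin(b) - 21*sin(b) - 14*cos(b) + 2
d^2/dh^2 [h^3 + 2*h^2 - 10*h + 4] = 6*h + 4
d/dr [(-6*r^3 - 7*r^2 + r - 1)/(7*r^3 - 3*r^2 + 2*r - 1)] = (67*r^4 - 38*r^3 + 28*r^2 + 8*r + 1)/(49*r^6 - 42*r^5 + 37*r^4 - 26*r^3 + 10*r^2 - 4*r + 1)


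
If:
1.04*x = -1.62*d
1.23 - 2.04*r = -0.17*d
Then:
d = -0.641975308641975*x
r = 0.602941176470588 - 0.0534979423868313*x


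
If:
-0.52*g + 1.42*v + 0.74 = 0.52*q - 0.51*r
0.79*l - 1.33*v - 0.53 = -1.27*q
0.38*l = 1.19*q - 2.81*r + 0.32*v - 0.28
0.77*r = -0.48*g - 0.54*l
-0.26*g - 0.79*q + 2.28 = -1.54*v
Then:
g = 1.35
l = -4.04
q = 3.49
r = 1.99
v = 0.54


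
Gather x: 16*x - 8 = 16*x - 8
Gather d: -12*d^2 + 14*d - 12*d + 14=-12*d^2 + 2*d + 14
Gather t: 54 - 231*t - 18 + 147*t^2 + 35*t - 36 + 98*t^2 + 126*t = 245*t^2 - 70*t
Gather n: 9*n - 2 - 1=9*n - 3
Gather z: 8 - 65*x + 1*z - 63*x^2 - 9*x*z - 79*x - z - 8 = -63*x^2 - 9*x*z - 144*x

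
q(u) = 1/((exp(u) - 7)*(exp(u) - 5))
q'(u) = -exp(u)/((exp(u) - 7)*(exp(u) - 5)^2) - exp(u)/((exp(u) - 7)^2*(exp(u) - 5)) = 2*(6 - exp(u))*exp(u)/(exp(4*u) - 24*exp(3*u) + 214*exp(2*u) - 840*exp(u) + 1225)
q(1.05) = 0.11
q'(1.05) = 0.23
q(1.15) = 0.14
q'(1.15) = 0.36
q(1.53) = 1.10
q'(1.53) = 15.43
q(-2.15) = 0.03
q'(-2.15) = 0.00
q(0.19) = 0.05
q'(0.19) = 0.02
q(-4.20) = 0.03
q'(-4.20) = 0.00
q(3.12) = 0.00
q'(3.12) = -0.01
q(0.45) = 0.05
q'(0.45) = 0.04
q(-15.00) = 0.03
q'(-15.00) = 0.00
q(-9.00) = 0.03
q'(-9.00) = 0.00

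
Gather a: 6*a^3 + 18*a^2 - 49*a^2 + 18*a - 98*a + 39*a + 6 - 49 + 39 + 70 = 6*a^3 - 31*a^2 - 41*a + 66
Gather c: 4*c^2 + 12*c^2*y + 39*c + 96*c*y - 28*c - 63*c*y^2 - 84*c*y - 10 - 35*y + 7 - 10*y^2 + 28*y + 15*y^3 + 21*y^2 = c^2*(12*y + 4) + c*(-63*y^2 + 12*y + 11) + 15*y^3 + 11*y^2 - 7*y - 3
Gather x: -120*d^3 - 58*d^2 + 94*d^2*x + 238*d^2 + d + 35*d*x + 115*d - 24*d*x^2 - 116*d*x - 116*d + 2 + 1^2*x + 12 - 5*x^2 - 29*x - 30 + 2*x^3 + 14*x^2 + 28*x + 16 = -120*d^3 + 180*d^2 + 2*x^3 + x^2*(9 - 24*d) + x*(94*d^2 - 81*d)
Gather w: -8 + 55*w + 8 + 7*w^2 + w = 7*w^2 + 56*w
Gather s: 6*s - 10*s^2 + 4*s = -10*s^2 + 10*s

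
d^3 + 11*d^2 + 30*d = d*(d + 5)*(d + 6)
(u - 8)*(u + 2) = u^2 - 6*u - 16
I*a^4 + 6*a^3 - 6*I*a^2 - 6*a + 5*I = (a - 1)*(a - 5*I)*(a - I)*(I*a + I)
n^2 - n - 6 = (n - 3)*(n + 2)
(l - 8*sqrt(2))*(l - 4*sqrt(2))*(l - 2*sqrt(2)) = l^3 - 14*sqrt(2)*l^2 + 112*l - 128*sqrt(2)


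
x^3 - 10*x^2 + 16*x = x*(x - 8)*(x - 2)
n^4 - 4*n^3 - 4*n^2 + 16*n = n*(n - 4)*(n - 2)*(n + 2)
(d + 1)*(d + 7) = d^2 + 8*d + 7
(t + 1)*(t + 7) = t^2 + 8*t + 7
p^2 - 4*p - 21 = (p - 7)*(p + 3)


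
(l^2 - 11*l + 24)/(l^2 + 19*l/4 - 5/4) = 4*(l^2 - 11*l + 24)/(4*l^2 + 19*l - 5)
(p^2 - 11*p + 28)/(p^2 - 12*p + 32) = (p - 7)/(p - 8)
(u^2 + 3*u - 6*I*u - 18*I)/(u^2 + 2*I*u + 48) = (u + 3)/(u + 8*I)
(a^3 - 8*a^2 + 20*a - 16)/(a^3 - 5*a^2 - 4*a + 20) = (a^2 - 6*a + 8)/(a^2 - 3*a - 10)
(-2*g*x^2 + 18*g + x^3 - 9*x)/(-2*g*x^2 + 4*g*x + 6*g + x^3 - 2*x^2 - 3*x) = (x + 3)/(x + 1)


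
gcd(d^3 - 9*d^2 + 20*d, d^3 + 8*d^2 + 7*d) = d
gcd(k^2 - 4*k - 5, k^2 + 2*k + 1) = k + 1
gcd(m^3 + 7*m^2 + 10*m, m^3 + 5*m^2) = m^2 + 5*m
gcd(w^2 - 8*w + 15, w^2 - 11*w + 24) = w - 3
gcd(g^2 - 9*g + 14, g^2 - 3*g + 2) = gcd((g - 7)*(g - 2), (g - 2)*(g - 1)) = g - 2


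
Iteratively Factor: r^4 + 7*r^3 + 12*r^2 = (r)*(r^3 + 7*r^2 + 12*r) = r*(r + 4)*(r^2 + 3*r) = r*(r + 3)*(r + 4)*(r)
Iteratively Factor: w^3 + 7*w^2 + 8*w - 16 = (w - 1)*(w^2 + 8*w + 16) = (w - 1)*(w + 4)*(w + 4)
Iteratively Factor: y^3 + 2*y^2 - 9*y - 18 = (y + 2)*(y^2 - 9) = (y + 2)*(y + 3)*(y - 3)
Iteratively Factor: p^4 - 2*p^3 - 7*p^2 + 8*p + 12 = (p + 2)*(p^3 - 4*p^2 + p + 6) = (p + 1)*(p + 2)*(p^2 - 5*p + 6) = (p - 2)*(p + 1)*(p + 2)*(p - 3)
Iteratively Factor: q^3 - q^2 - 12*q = (q + 3)*(q^2 - 4*q) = (q - 4)*(q + 3)*(q)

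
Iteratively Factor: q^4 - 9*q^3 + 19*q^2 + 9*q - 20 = (q + 1)*(q^3 - 10*q^2 + 29*q - 20) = (q - 1)*(q + 1)*(q^2 - 9*q + 20) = (q - 5)*(q - 1)*(q + 1)*(q - 4)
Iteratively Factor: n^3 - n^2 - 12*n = (n + 3)*(n^2 - 4*n) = n*(n + 3)*(n - 4)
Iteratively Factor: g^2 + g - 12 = (g + 4)*(g - 3)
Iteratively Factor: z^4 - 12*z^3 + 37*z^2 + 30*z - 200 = (z - 4)*(z^3 - 8*z^2 + 5*z + 50) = (z - 5)*(z - 4)*(z^2 - 3*z - 10) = (z - 5)^2*(z - 4)*(z + 2)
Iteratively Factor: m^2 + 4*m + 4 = (m + 2)*(m + 2)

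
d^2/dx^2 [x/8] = 0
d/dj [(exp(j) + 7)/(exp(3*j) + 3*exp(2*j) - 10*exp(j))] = 2*(-exp(3*j) - 12*exp(2*j) - 21*exp(j) + 35)*exp(-j)/(exp(4*j) + 6*exp(3*j) - 11*exp(2*j) - 60*exp(j) + 100)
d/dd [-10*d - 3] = -10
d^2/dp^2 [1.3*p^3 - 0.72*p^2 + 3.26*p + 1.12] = 7.8*p - 1.44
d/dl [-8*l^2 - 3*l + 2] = -16*l - 3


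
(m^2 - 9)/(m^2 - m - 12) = (m - 3)/(m - 4)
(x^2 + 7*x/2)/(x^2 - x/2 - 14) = x/(x - 4)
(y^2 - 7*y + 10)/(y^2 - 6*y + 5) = (y - 2)/(y - 1)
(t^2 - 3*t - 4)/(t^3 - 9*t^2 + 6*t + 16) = (t - 4)/(t^2 - 10*t + 16)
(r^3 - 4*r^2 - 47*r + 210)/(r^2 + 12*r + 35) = (r^2 - 11*r + 30)/(r + 5)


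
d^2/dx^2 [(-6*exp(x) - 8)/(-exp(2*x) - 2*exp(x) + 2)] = (6*exp(4*x) + 20*exp(3*x) + 120*exp(2*x) + 120*exp(x) + 56)*exp(x)/(exp(6*x) + 6*exp(5*x) + 6*exp(4*x) - 16*exp(3*x) - 12*exp(2*x) + 24*exp(x) - 8)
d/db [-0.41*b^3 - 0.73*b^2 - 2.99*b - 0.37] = -1.23*b^2 - 1.46*b - 2.99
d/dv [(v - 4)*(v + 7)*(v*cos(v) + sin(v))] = -(v - 4)*(v + 7)*(v*sin(v) - 2*cos(v)) + (v - 4)*(v*cos(v) + sin(v)) + (v + 7)*(v*cos(v) + sin(v))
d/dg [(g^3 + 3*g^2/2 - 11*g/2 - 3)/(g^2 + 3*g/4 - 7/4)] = 2*(8*g^4 + 12*g^3 + 11*g^2 + 6*g + 95)/(16*g^4 + 24*g^3 - 47*g^2 - 42*g + 49)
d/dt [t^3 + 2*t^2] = t*(3*t + 4)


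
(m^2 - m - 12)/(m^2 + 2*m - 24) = (m + 3)/(m + 6)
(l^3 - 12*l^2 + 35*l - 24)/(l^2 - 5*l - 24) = (l^2 - 4*l + 3)/(l + 3)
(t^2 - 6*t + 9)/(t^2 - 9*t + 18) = (t - 3)/(t - 6)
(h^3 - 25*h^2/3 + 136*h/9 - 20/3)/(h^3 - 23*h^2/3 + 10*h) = (h - 2/3)/h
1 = 1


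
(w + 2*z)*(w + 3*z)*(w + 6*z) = w^3 + 11*w^2*z + 36*w*z^2 + 36*z^3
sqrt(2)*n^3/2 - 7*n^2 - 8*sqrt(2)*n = n*(n - 8*sqrt(2))*(sqrt(2)*n/2 + 1)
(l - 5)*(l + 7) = l^2 + 2*l - 35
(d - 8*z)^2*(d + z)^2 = d^4 - 14*d^3*z + 33*d^2*z^2 + 112*d*z^3 + 64*z^4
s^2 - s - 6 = (s - 3)*(s + 2)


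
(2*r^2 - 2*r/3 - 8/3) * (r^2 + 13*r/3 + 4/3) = 2*r^4 + 8*r^3 - 26*r^2/9 - 112*r/9 - 32/9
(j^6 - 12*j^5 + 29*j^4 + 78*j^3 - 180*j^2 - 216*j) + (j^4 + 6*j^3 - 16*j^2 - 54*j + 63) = j^6 - 12*j^5 + 30*j^4 + 84*j^3 - 196*j^2 - 270*j + 63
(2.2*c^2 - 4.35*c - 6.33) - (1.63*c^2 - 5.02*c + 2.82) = 0.57*c^2 + 0.67*c - 9.15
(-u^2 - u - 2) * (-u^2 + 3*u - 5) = u^4 - 2*u^3 + 4*u^2 - u + 10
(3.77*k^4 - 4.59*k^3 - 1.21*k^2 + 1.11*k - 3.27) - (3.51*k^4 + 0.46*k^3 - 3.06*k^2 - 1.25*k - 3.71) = 0.26*k^4 - 5.05*k^3 + 1.85*k^2 + 2.36*k + 0.44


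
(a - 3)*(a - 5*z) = a^2 - 5*a*z - 3*a + 15*z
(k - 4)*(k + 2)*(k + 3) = k^3 + k^2 - 14*k - 24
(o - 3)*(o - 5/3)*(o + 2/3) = o^3 - 4*o^2 + 17*o/9 + 10/3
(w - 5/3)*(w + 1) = w^2 - 2*w/3 - 5/3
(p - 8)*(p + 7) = p^2 - p - 56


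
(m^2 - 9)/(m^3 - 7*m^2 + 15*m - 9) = (m + 3)/(m^2 - 4*m + 3)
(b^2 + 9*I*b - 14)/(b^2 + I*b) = (b^2 + 9*I*b - 14)/(b*(b + I))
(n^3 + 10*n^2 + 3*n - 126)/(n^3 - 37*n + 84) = (n + 6)/(n - 4)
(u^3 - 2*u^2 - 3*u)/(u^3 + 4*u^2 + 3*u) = (u - 3)/(u + 3)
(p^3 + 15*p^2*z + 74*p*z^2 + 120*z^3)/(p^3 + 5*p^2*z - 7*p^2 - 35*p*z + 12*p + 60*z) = (p^2 + 10*p*z + 24*z^2)/(p^2 - 7*p + 12)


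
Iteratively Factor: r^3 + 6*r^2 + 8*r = (r + 4)*(r^2 + 2*r) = (r + 2)*(r + 4)*(r)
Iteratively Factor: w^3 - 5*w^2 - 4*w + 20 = (w - 2)*(w^2 - 3*w - 10) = (w - 2)*(w + 2)*(w - 5)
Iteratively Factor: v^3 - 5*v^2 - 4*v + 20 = (v - 5)*(v^2 - 4) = (v - 5)*(v - 2)*(v + 2)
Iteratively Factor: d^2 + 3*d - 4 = (d - 1)*(d + 4)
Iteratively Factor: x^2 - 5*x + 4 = (x - 4)*(x - 1)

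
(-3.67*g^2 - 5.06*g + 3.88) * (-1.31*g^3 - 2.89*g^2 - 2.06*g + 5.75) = 4.8077*g^5 + 17.2349*g^4 + 17.1008*g^3 - 21.8921*g^2 - 37.0878*g + 22.31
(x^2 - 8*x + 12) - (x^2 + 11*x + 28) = -19*x - 16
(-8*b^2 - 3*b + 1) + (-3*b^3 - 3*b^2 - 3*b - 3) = -3*b^3 - 11*b^2 - 6*b - 2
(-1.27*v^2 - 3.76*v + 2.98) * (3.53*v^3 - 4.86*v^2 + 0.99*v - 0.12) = -4.4831*v^5 - 7.1006*v^4 + 27.5357*v^3 - 18.0528*v^2 + 3.4014*v - 0.3576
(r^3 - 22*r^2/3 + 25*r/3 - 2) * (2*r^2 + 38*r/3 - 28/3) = 2*r^5 - 2*r^4 - 770*r^3/9 + 170*r^2 - 928*r/9 + 56/3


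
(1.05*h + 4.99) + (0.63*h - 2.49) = 1.68*h + 2.5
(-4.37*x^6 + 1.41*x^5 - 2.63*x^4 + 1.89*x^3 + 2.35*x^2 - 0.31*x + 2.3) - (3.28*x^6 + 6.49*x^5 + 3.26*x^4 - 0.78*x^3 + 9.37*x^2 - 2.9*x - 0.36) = -7.65*x^6 - 5.08*x^5 - 5.89*x^4 + 2.67*x^3 - 7.02*x^2 + 2.59*x + 2.66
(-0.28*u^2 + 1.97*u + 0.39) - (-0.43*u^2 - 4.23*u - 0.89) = 0.15*u^2 + 6.2*u + 1.28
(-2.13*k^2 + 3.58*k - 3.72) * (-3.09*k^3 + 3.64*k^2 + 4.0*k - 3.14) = 6.5817*k^5 - 18.8154*k^4 + 16.006*k^3 + 7.4674*k^2 - 26.1212*k + 11.6808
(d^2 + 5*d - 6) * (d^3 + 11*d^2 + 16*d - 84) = d^5 + 16*d^4 + 65*d^3 - 70*d^2 - 516*d + 504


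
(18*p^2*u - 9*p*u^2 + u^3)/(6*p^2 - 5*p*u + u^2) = u*(6*p - u)/(2*p - u)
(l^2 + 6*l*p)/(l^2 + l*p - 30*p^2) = l/(l - 5*p)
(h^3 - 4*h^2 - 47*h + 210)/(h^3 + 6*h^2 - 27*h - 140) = (h - 6)/(h + 4)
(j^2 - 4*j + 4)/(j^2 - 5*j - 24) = (-j^2 + 4*j - 4)/(-j^2 + 5*j + 24)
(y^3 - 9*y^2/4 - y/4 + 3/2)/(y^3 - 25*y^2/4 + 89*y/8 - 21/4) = 2*(4*y^2 - y - 3)/(8*y^2 - 34*y + 21)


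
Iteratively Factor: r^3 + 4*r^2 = (r)*(r^2 + 4*r) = r^2*(r + 4)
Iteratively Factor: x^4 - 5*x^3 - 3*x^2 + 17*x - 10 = (x - 1)*(x^3 - 4*x^2 - 7*x + 10) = (x - 5)*(x - 1)*(x^2 + x - 2) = (x - 5)*(x - 1)^2*(x + 2)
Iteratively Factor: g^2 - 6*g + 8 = (g - 2)*(g - 4)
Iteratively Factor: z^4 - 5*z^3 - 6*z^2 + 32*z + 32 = (z + 1)*(z^3 - 6*z^2 + 32) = (z - 4)*(z + 1)*(z^2 - 2*z - 8) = (z - 4)^2*(z + 1)*(z + 2)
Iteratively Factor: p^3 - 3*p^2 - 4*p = (p + 1)*(p^2 - 4*p) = (p - 4)*(p + 1)*(p)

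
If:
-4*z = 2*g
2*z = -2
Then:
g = 2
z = -1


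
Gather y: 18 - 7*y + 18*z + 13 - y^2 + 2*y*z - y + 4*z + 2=-y^2 + y*(2*z - 8) + 22*z + 33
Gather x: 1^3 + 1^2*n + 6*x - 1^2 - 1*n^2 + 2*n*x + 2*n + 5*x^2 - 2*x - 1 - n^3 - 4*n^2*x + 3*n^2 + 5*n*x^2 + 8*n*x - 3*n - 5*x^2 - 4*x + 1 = -n^3 + 2*n^2 + 5*n*x^2 + x*(-4*n^2 + 10*n)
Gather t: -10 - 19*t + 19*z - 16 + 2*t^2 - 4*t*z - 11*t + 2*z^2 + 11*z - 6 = 2*t^2 + t*(-4*z - 30) + 2*z^2 + 30*z - 32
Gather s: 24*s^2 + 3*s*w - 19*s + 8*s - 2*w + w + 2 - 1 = 24*s^2 + s*(3*w - 11) - w + 1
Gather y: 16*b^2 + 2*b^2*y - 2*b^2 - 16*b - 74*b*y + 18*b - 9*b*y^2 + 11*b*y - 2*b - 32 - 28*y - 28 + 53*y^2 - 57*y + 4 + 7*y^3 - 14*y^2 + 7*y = 14*b^2 + 7*y^3 + y^2*(39 - 9*b) + y*(2*b^2 - 63*b - 78) - 56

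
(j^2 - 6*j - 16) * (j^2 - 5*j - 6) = j^4 - 11*j^3 + 8*j^2 + 116*j + 96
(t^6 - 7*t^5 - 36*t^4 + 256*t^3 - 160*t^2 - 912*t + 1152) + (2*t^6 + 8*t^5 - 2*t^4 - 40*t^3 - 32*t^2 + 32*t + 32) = 3*t^6 + t^5 - 38*t^4 + 216*t^3 - 192*t^2 - 880*t + 1184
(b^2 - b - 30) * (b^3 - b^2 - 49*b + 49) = b^5 - 2*b^4 - 78*b^3 + 128*b^2 + 1421*b - 1470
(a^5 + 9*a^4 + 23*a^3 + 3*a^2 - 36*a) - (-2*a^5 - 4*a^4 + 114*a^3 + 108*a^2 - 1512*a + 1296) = 3*a^5 + 13*a^4 - 91*a^3 - 105*a^2 + 1476*a - 1296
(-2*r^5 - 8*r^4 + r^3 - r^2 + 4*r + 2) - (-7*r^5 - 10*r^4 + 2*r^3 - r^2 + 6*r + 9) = 5*r^5 + 2*r^4 - r^3 - 2*r - 7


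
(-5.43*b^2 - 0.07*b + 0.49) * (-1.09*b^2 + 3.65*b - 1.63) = 5.9187*b^4 - 19.7432*b^3 + 8.0613*b^2 + 1.9026*b - 0.7987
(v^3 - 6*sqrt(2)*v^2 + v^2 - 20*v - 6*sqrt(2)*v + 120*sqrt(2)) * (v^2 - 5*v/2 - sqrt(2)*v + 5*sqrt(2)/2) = v^5 - 7*sqrt(2)*v^4 - 3*v^4/2 - 21*v^3/2 + 21*sqrt(2)*v^3/2 + 32*v^2 + 315*sqrt(2)*v^2/2 - 350*sqrt(2)*v - 270*v + 600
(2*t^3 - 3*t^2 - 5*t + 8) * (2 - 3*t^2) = -6*t^5 + 9*t^4 + 19*t^3 - 30*t^2 - 10*t + 16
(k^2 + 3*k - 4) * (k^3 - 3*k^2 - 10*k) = k^5 - 23*k^3 - 18*k^2 + 40*k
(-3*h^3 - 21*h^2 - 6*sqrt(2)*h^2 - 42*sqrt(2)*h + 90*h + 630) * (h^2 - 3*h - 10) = -3*h^5 - 12*h^4 - 6*sqrt(2)*h^4 - 24*sqrt(2)*h^3 + 183*h^3 + 186*sqrt(2)*h^2 + 570*h^2 - 2790*h + 420*sqrt(2)*h - 6300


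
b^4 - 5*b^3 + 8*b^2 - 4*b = b*(b - 2)^2*(b - 1)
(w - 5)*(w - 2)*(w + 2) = w^3 - 5*w^2 - 4*w + 20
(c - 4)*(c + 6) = c^2 + 2*c - 24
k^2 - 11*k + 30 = (k - 6)*(k - 5)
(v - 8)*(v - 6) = v^2 - 14*v + 48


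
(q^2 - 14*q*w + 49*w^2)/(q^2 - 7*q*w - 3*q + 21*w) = (q - 7*w)/(q - 3)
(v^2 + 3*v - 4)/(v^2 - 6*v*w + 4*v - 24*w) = (v - 1)/(v - 6*w)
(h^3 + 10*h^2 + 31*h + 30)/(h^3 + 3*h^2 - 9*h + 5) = (h^2 + 5*h + 6)/(h^2 - 2*h + 1)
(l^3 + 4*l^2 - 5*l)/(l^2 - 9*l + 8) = l*(l + 5)/(l - 8)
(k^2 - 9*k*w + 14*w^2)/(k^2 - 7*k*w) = (k - 2*w)/k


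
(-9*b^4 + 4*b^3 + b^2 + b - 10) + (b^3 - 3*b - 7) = -9*b^4 + 5*b^3 + b^2 - 2*b - 17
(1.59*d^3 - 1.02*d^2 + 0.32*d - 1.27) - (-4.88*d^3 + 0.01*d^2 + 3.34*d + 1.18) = 6.47*d^3 - 1.03*d^2 - 3.02*d - 2.45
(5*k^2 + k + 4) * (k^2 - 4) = 5*k^4 + k^3 - 16*k^2 - 4*k - 16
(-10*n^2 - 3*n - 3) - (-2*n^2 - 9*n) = -8*n^2 + 6*n - 3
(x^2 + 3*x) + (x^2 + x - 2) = 2*x^2 + 4*x - 2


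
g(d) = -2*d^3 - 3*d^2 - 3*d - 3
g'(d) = -6*d^2 - 6*d - 3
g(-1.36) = 0.56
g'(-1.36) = -5.94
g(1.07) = -12.09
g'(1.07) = -16.29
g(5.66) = -478.73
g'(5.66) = -229.17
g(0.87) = -9.20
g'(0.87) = -12.76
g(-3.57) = 60.47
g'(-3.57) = -58.05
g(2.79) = -78.16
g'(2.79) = -66.44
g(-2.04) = 7.61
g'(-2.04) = -15.73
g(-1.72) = 3.46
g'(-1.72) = -10.43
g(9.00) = -1731.00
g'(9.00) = -543.00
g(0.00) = -3.00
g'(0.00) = -3.00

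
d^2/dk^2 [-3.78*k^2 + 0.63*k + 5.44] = -7.56000000000000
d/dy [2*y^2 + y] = 4*y + 1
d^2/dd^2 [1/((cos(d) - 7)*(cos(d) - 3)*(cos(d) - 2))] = (-682*(1 - cos(d)^2)^2 + 12*sin(d)^6 + 3*cos(d)^6 + 132*cos(d)^5 + 906*cos(d)^3 + 117*cos(d)^2 - 4422*cos(d) + 3024)/((cos(d) - 7)^3*(cos(d) - 3)^3*(cos(d) - 2)^3)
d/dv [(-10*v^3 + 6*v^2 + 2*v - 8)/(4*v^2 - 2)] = (-10*v^4 + 13*v^2 + 10*v - 1)/(4*v^4 - 4*v^2 + 1)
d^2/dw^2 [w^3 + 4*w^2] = 6*w + 8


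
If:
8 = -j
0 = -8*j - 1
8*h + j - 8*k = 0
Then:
No Solution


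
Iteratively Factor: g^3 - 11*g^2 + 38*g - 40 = (g - 2)*(g^2 - 9*g + 20) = (g - 4)*(g - 2)*(g - 5)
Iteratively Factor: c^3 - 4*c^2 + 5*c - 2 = (c - 1)*(c^2 - 3*c + 2) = (c - 1)^2*(c - 2)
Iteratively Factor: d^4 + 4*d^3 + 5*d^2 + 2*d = (d + 2)*(d^3 + 2*d^2 + d) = (d + 1)*(d + 2)*(d^2 + d) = d*(d + 1)*(d + 2)*(d + 1)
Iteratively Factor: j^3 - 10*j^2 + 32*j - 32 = (j - 4)*(j^2 - 6*j + 8) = (j - 4)^2*(j - 2)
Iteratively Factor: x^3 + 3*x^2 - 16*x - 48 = (x - 4)*(x^2 + 7*x + 12) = (x - 4)*(x + 4)*(x + 3)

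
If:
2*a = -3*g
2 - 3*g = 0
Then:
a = -1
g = 2/3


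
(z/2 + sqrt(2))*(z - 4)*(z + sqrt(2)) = z^3/2 - 2*z^2 + 3*sqrt(2)*z^2/2 - 6*sqrt(2)*z + 2*z - 8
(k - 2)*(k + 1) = k^2 - k - 2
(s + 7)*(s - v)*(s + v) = s^3 + 7*s^2 - s*v^2 - 7*v^2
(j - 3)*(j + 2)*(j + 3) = j^3 + 2*j^2 - 9*j - 18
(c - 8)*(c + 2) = c^2 - 6*c - 16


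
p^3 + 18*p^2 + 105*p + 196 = (p + 4)*(p + 7)^2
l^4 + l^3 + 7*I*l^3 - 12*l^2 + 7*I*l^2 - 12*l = l*(l + 1)*(l + 3*I)*(l + 4*I)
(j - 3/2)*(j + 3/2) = j^2 - 9/4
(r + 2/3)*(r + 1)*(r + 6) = r^3 + 23*r^2/3 + 32*r/3 + 4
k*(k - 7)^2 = k^3 - 14*k^2 + 49*k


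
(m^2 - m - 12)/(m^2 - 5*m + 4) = (m + 3)/(m - 1)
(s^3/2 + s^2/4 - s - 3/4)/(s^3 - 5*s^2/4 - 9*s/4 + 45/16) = 4*(s^2 + 2*s + 1)/(8*s^2 + 2*s - 15)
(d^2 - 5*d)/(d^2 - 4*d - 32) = d*(5 - d)/(-d^2 + 4*d + 32)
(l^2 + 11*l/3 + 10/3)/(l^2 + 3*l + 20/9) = 3*(l + 2)/(3*l + 4)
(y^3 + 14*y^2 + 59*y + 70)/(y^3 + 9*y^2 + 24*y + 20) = (y + 7)/(y + 2)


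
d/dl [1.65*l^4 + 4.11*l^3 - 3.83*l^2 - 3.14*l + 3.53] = 6.6*l^3 + 12.33*l^2 - 7.66*l - 3.14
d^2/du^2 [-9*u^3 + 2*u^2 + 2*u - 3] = 4 - 54*u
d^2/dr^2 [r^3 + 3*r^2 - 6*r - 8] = 6*r + 6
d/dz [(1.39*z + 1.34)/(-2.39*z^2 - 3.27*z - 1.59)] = (3.3221*z^2 + 6.4052*z + 2.1717)/(5.7121*z^4 + 15.6306*z^3 + 18.2931*z^2 + 10.3986*z + 2.5281)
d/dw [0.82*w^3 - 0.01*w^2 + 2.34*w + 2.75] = 2.46*w^2 - 0.02*w + 2.34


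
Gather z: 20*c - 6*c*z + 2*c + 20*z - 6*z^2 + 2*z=22*c - 6*z^2 + z*(22 - 6*c)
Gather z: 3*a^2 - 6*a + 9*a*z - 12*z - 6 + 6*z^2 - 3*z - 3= 3*a^2 - 6*a + 6*z^2 + z*(9*a - 15) - 9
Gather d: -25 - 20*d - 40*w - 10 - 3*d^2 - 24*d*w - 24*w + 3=-3*d^2 + d*(-24*w - 20) - 64*w - 32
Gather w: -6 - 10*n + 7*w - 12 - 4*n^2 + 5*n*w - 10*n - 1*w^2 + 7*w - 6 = -4*n^2 - 20*n - w^2 + w*(5*n + 14) - 24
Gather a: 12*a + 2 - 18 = 12*a - 16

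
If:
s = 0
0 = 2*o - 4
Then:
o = 2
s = 0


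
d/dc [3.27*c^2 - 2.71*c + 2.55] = 6.54*c - 2.71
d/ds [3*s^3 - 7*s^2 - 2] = s*(9*s - 14)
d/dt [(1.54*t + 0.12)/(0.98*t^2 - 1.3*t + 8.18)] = (-1.5092*t^2 - 0.2352*t + 12.7532)/(0.9604*t^4 - 2.548*t^3 + 17.7228*t^2 - 21.268*t + 66.9124)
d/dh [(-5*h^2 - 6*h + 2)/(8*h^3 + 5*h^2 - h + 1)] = (40*h^4 + 96*h^3 - 13*h^2 - 30*h - 4)/(64*h^6 + 80*h^5 + 9*h^4 + 6*h^3 + 11*h^2 - 2*h + 1)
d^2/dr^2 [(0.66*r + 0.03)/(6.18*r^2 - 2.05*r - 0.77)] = ((2.3352 - 24.4728*r)*(-6.18*r^2 + 2.05*r + 0.77) - (0.66*r + 0.03)*(12.36*r - 2.05)*(24.72*r - 4.1))/(-6.18*r^2 + 2.05*r + 0.77)^3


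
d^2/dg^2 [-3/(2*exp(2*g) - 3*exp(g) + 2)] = 3*(-2*(4*exp(g) - 3)^2*exp(g) + (8*exp(g) - 3)*(2*exp(2*g) - 3*exp(g) + 2))*exp(g)/(2*exp(2*g) - 3*exp(g) + 2)^3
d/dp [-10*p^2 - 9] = -20*p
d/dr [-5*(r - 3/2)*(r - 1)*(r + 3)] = -15*r^2 - 5*r + 30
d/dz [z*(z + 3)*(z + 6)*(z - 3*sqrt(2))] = 4*z^3 - 9*sqrt(2)*z^2 + 27*z^2 - 54*sqrt(2)*z + 36*z - 54*sqrt(2)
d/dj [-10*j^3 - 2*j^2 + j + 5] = -30*j^2 - 4*j + 1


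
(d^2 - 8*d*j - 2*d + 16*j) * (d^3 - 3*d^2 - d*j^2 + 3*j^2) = d^5 - 8*d^4*j - 5*d^4 - d^3*j^2 + 40*d^3*j + 6*d^3 + 8*d^2*j^3 + 5*d^2*j^2 - 48*d^2*j - 40*d*j^3 - 6*d*j^2 + 48*j^3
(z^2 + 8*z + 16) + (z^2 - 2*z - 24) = 2*z^2 + 6*z - 8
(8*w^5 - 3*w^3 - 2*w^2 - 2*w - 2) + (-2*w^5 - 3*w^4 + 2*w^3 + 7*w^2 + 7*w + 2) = 6*w^5 - 3*w^4 - w^3 + 5*w^2 + 5*w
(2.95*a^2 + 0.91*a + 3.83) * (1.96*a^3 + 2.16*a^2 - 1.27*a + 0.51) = 5.782*a^5 + 8.1556*a^4 + 5.7259*a^3 + 8.6216*a^2 - 4.4*a + 1.9533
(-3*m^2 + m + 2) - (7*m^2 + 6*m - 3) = -10*m^2 - 5*m + 5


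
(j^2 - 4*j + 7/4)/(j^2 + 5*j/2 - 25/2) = (4*j^2 - 16*j + 7)/(2*(2*j^2 + 5*j - 25))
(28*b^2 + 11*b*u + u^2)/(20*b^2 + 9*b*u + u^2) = (7*b + u)/(5*b + u)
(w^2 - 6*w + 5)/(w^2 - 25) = (w - 1)/(w + 5)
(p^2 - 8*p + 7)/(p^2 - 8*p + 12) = (p^2 - 8*p + 7)/(p^2 - 8*p + 12)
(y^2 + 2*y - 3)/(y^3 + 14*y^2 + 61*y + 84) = (y - 1)/(y^2 + 11*y + 28)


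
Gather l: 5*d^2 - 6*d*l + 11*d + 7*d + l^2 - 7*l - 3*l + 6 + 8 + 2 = 5*d^2 + 18*d + l^2 + l*(-6*d - 10) + 16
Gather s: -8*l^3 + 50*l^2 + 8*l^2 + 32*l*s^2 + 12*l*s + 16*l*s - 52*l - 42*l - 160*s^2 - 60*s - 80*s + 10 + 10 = -8*l^3 + 58*l^2 - 94*l + s^2*(32*l - 160) + s*(28*l - 140) + 20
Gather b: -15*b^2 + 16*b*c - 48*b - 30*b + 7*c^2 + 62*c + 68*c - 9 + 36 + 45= -15*b^2 + b*(16*c - 78) + 7*c^2 + 130*c + 72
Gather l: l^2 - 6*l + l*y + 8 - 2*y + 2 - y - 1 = l^2 + l*(y - 6) - 3*y + 9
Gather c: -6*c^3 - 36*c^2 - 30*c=-6*c^3 - 36*c^2 - 30*c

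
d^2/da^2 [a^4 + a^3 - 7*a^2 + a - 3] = 12*a^2 + 6*a - 14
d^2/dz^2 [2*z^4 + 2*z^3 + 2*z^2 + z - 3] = 24*z^2 + 12*z + 4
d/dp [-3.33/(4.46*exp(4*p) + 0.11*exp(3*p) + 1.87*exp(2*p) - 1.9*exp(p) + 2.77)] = (59.4072*exp(3*p) + 1.0989*exp(2*p) + 12.4542*exp(p) - 6.327)*exp(p)/(4.46*exp(4*p) + 0.11*exp(3*p) + 1.87*exp(2*p) - 1.9*exp(p) + 2.77)^2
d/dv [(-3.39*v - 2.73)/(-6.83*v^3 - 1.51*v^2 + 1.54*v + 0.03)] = (-46.3074*v^3 - 61.0566*v^2 - 8.2446*v + 4.1025)/(46.6489*v^6 + 20.6266*v^5 - 18.7563*v^4 - 5.0606*v^3 + 2.281*v^2 + 0.0924*v + 0.0009)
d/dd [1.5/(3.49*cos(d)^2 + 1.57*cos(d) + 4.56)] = (10.47*cos(d) + 2.355)*sin(d)/(3.49*cos(d)^2 + 1.57*cos(d) + 4.56)^2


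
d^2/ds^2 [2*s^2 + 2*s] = 4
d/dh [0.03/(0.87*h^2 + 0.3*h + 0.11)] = (-0.0522*h - 0.009)/(0.87*h^2 + 0.3*h + 0.11)^2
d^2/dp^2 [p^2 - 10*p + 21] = 2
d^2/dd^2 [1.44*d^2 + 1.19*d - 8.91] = 2.88000000000000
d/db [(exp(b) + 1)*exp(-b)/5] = -exp(-b)/5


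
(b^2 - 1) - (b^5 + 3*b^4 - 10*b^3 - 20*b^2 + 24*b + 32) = -b^5 - 3*b^4 + 10*b^3 + 21*b^2 - 24*b - 33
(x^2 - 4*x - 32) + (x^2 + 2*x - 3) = 2*x^2 - 2*x - 35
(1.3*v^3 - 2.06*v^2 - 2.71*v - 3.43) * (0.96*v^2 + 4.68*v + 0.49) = 1.248*v^5 + 4.1064*v^4 - 11.6054*v^3 - 16.985*v^2 - 17.3803*v - 1.6807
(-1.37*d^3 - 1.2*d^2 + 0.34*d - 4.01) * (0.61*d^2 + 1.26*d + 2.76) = -0.8357*d^5 - 2.4582*d^4 - 5.0858*d^3 - 5.3297*d^2 - 4.1142*d - 11.0676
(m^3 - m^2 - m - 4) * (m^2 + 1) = m^5 - m^4 - 5*m^2 - m - 4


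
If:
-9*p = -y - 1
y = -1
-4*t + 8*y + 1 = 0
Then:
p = 0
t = -7/4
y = -1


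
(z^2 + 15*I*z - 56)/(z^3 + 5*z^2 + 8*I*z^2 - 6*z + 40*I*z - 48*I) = (z + 7*I)/(z^2 + 5*z - 6)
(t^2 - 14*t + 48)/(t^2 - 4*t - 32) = (t - 6)/(t + 4)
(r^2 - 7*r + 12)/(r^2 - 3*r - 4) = (r - 3)/(r + 1)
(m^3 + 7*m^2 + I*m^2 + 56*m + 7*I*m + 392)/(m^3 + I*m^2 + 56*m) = (m + 7)/m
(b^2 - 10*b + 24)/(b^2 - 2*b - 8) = (b - 6)/(b + 2)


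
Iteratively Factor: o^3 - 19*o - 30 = (o + 3)*(o^2 - 3*o - 10) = (o + 2)*(o + 3)*(o - 5)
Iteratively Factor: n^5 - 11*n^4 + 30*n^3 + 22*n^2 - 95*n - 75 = (n - 5)*(n^4 - 6*n^3 + 22*n + 15) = (n - 5)*(n + 1)*(n^3 - 7*n^2 + 7*n + 15) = (n - 5)^2*(n + 1)*(n^2 - 2*n - 3) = (n - 5)^2*(n + 1)^2*(n - 3)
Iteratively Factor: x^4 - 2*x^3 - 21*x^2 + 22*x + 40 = (x - 2)*(x^3 - 21*x - 20) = (x - 5)*(x - 2)*(x^2 + 5*x + 4) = (x - 5)*(x - 2)*(x + 1)*(x + 4)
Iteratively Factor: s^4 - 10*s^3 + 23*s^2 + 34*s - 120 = (s + 2)*(s^3 - 12*s^2 + 47*s - 60) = (s - 5)*(s + 2)*(s^2 - 7*s + 12) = (s - 5)*(s - 3)*(s + 2)*(s - 4)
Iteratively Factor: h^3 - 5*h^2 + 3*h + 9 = (h - 3)*(h^2 - 2*h - 3) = (h - 3)*(h + 1)*(h - 3)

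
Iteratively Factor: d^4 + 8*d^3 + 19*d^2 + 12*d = (d)*(d^3 + 8*d^2 + 19*d + 12) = d*(d + 4)*(d^2 + 4*d + 3) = d*(d + 3)*(d + 4)*(d + 1)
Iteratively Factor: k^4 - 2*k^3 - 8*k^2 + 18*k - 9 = (k + 3)*(k^3 - 5*k^2 + 7*k - 3) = (k - 1)*(k + 3)*(k^2 - 4*k + 3) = (k - 1)^2*(k + 3)*(k - 3)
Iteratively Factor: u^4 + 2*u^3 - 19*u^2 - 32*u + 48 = (u + 3)*(u^3 - u^2 - 16*u + 16) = (u - 1)*(u + 3)*(u^2 - 16) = (u - 1)*(u + 3)*(u + 4)*(u - 4)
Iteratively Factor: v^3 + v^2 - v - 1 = (v + 1)*(v^2 - 1) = (v + 1)^2*(v - 1)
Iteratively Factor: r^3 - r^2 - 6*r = (r + 2)*(r^2 - 3*r) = r*(r + 2)*(r - 3)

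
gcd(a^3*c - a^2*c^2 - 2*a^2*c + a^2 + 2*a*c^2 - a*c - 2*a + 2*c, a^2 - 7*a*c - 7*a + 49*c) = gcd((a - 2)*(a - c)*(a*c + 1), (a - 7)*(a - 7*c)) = 1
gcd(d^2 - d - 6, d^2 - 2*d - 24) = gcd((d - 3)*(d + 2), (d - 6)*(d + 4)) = 1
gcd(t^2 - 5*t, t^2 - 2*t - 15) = t - 5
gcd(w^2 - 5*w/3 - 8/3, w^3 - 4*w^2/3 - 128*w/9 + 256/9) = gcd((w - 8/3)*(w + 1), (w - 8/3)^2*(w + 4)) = w - 8/3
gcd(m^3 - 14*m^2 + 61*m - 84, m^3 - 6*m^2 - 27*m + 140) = m^2 - 11*m + 28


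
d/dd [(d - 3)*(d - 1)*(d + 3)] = 3*d^2 - 2*d - 9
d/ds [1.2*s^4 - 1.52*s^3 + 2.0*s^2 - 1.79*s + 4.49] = 4.8*s^3 - 4.56*s^2 + 4.0*s - 1.79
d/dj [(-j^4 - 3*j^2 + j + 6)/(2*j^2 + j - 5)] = ((4*j + 1)*(j^4 + 3*j^2 - j - 6) + (2*j^2 + j - 5)*(-4*j^3 - 6*j + 1))/(2*j^2 + j - 5)^2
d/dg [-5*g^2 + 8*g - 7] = 8 - 10*g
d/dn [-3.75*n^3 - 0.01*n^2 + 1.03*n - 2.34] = -11.25*n^2 - 0.02*n + 1.03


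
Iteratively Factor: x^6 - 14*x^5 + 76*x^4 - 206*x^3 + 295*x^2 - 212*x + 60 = (x - 3)*(x^5 - 11*x^4 + 43*x^3 - 77*x^2 + 64*x - 20) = (x - 3)*(x - 2)*(x^4 - 9*x^3 + 25*x^2 - 27*x + 10) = (x - 3)*(x - 2)*(x - 1)*(x^3 - 8*x^2 + 17*x - 10) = (x - 3)*(x - 2)^2*(x - 1)*(x^2 - 6*x + 5) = (x - 5)*(x - 3)*(x - 2)^2*(x - 1)*(x - 1)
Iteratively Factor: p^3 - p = (p + 1)*(p^2 - p) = p*(p + 1)*(p - 1)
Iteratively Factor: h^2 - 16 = (h - 4)*(h + 4)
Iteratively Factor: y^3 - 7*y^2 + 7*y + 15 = (y - 5)*(y^2 - 2*y - 3) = (y - 5)*(y - 3)*(y + 1)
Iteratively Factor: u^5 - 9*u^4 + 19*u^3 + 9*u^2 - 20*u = (u - 1)*(u^4 - 8*u^3 + 11*u^2 + 20*u) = u*(u - 1)*(u^3 - 8*u^2 + 11*u + 20) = u*(u - 1)*(u + 1)*(u^2 - 9*u + 20) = u*(u - 5)*(u - 1)*(u + 1)*(u - 4)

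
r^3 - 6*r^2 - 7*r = r*(r - 7)*(r + 1)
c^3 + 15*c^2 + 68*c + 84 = (c + 2)*(c + 6)*(c + 7)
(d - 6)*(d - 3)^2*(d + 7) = d^4 - 5*d^3 - 39*d^2 + 261*d - 378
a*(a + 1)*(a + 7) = a^3 + 8*a^2 + 7*a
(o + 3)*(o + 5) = o^2 + 8*o + 15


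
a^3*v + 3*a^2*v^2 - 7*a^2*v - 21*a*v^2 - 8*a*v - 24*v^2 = (a - 8)*(a + 3*v)*(a*v + v)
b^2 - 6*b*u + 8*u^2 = (b - 4*u)*(b - 2*u)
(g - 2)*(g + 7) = g^2 + 5*g - 14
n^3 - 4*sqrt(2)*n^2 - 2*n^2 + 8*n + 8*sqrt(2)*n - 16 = (n - 2)*(n - 2*sqrt(2))^2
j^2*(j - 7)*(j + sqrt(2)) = j^4 - 7*j^3 + sqrt(2)*j^3 - 7*sqrt(2)*j^2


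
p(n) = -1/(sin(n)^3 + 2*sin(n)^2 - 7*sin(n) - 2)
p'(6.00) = -929.54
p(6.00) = -11.08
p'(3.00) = 0.73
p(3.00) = 0.34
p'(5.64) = -0.91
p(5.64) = -0.37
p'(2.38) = 0.07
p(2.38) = 0.18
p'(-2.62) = 2.07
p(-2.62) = -0.54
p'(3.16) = 2.02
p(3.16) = 0.53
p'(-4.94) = -0.00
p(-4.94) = 0.17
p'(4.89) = -0.04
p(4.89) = -0.17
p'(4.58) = 0.03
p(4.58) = -0.17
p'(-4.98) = -0.00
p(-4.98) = 0.17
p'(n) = -(-3*sin(n)^2*cos(n) - 4*sin(n)*cos(n) + 7*cos(n))/(sin(n)^3 + 2*sin(n)^2 - 7*sin(n) - 2)^2 = (3*sin(n)^2 + 4*sin(n) - 7)*cos(n)/(sin(n)^3 + 2*sin(n)^2 - 7*sin(n) - 2)^2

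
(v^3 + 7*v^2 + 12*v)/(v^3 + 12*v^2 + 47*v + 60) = v/(v + 5)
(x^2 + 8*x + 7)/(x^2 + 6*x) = (x^2 + 8*x + 7)/(x*(x + 6))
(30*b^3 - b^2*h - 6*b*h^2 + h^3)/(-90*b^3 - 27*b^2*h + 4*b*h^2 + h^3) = (-6*b^2 - b*h + h^2)/(18*b^2 + 9*b*h + h^2)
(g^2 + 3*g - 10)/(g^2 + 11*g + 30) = (g - 2)/(g + 6)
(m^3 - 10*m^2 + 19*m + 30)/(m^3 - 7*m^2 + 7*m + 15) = (m - 6)/(m - 3)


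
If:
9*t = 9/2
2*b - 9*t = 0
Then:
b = 9/4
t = 1/2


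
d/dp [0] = 0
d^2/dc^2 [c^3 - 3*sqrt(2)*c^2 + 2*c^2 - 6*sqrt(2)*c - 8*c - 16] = 6*c - 6*sqrt(2) + 4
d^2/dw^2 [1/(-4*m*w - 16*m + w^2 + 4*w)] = 2*(-4*m*w - 16*m + w^2 + 4*w - 4*(-2*m + w + 2)^2)/(4*m*w + 16*m - w^2 - 4*w)^3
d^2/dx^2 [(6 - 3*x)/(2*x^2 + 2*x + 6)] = 3*(-(x - 2)*(2*x + 1)^2 + (3*x - 1)*(x^2 + x + 3))/(x^2 + x + 3)^3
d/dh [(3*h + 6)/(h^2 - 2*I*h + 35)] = 3*(h^2 - 2*I*h - 2*(h + 2)*(h - I) + 35)/(h^2 - 2*I*h + 35)^2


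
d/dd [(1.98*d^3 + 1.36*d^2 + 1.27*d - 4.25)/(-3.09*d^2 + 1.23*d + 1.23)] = (-6.1182*d^4 + 4.8708*d^3 + 12.9033*d^2 - 22.9194*d + 6.7896)/(9.5481*d^4 - 7.6014*d^3 - 6.0885*d^2 + 3.0258*d + 1.5129)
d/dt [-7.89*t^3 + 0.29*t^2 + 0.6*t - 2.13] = -23.67*t^2 + 0.58*t + 0.6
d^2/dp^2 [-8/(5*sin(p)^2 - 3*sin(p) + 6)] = 8*(100*sin(p)^4 - 45*sin(p)^3 - 261*sin(p)^2 + 108*sin(p) + 42)/(5*sin(p)^2 - 3*sin(p) + 6)^3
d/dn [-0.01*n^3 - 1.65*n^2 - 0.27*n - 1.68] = -0.03*n^2 - 3.3*n - 0.27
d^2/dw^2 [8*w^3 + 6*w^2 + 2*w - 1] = 48*w + 12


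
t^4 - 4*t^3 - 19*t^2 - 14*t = t*(t - 7)*(t + 1)*(t + 2)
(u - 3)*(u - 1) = u^2 - 4*u + 3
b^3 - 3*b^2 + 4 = (b - 2)^2*(b + 1)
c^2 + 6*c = c*(c + 6)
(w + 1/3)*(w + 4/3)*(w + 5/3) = w^3 + 10*w^2/3 + 29*w/9 + 20/27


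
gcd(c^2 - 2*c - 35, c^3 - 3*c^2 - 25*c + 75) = c + 5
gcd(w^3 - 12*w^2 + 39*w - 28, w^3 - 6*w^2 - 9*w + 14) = w^2 - 8*w + 7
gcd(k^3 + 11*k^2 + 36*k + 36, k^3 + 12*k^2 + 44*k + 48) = k^2 + 8*k + 12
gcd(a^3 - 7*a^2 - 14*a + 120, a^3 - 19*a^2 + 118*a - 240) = a^2 - 11*a + 30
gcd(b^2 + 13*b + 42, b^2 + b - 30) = b + 6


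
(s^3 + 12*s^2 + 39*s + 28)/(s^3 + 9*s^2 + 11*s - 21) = (s^2 + 5*s + 4)/(s^2 + 2*s - 3)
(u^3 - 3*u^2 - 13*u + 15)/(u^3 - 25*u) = (u^2 + 2*u - 3)/(u*(u + 5))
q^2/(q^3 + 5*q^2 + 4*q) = q/(q^2 + 5*q + 4)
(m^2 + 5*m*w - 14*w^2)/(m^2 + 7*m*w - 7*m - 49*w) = (m - 2*w)/(m - 7)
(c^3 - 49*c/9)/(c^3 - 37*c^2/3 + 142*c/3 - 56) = c*(3*c + 7)/(3*(c^2 - 10*c + 24))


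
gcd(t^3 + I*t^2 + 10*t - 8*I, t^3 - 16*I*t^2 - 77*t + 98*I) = t - 2*I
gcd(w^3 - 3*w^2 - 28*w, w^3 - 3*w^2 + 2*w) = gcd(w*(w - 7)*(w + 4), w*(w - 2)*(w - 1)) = w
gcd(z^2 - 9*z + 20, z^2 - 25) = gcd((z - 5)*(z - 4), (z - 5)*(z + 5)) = z - 5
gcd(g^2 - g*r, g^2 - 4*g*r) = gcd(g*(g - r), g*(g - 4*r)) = g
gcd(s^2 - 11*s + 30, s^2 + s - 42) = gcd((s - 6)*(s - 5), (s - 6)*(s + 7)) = s - 6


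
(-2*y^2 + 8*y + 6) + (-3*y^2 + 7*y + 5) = -5*y^2 + 15*y + 11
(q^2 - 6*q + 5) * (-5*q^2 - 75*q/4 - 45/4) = -5*q^4 + 45*q^3/4 + 305*q^2/4 - 105*q/4 - 225/4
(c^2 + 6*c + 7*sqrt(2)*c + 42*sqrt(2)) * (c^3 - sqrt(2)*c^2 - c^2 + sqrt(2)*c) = c^5 + 5*c^4 + 6*sqrt(2)*c^4 - 20*c^3 + 30*sqrt(2)*c^3 - 70*c^2 - 36*sqrt(2)*c^2 + 84*c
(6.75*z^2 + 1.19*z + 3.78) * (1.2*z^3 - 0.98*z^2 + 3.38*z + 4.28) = 8.1*z^5 - 5.187*z^4 + 26.1848*z^3 + 29.2078*z^2 + 17.8696*z + 16.1784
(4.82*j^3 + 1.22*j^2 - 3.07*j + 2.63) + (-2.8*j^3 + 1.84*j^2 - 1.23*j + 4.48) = 2.02*j^3 + 3.06*j^2 - 4.3*j + 7.11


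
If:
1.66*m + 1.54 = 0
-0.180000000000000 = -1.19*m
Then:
No Solution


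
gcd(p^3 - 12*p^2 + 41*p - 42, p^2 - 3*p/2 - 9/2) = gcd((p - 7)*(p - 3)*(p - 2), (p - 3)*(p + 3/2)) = p - 3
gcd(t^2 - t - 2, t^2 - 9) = 1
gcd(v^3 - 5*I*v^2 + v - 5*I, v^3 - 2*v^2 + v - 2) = v^2 + 1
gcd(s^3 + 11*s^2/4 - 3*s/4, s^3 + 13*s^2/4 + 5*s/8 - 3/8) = s^2 + 11*s/4 - 3/4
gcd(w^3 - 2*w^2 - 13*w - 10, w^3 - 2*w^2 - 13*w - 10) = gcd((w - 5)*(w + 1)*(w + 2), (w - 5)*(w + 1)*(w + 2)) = w^3 - 2*w^2 - 13*w - 10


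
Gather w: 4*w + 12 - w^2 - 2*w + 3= -w^2 + 2*w + 15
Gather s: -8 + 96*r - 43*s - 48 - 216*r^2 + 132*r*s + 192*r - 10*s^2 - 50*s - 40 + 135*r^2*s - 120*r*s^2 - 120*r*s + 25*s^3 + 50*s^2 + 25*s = -216*r^2 + 288*r + 25*s^3 + s^2*(40 - 120*r) + s*(135*r^2 + 12*r - 68) - 96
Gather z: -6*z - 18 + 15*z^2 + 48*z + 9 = 15*z^2 + 42*z - 9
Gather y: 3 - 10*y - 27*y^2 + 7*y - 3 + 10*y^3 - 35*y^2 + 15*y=10*y^3 - 62*y^2 + 12*y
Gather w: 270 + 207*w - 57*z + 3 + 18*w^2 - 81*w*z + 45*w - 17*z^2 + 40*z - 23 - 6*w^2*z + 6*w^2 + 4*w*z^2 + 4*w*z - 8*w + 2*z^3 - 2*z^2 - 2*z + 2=w^2*(24 - 6*z) + w*(4*z^2 - 77*z + 244) + 2*z^3 - 19*z^2 - 19*z + 252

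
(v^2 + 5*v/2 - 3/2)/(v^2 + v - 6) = (v - 1/2)/(v - 2)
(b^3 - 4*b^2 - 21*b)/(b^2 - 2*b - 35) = b*(b + 3)/(b + 5)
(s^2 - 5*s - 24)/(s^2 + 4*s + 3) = (s - 8)/(s + 1)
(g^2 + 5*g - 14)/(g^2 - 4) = (g + 7)/(g + 2)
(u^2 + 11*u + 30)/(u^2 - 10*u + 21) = (u^2 + 11*u + 30)/(u^2 - 10*u + 21)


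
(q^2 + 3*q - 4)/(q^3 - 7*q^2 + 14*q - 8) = (q + 4)/(q^2 - 6*q + 8)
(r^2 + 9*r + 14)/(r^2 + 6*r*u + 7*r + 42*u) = (r + 2)/(r + 6*u)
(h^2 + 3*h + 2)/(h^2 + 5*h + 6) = (h + 1)/(h + 3)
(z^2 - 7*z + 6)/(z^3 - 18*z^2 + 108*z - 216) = (z - 1)/(z^2 - 12*z + 36)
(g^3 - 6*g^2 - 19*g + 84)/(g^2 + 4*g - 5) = (g^3 - 6*g^2 - 19*g + 84)/(g^2 + 4*g - 5)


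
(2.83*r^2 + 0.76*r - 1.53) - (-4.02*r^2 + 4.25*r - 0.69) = 6.85*r^2 - 3.49*r - 0.84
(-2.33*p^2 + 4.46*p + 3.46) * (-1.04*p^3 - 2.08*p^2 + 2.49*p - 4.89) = 2.4232*p^5 + 0.208*p^4 - 18.6769*p^3 + 15.3023*p^2 - 13.194*p - 16.9194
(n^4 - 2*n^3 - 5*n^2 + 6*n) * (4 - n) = -n^5 + 6*n^4 - 3*n^3 - 26*n^2 + 24*n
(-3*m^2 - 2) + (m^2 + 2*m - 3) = -2*m^2 + 2*m - 5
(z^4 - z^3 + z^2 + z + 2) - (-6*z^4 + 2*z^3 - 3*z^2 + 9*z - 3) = 7*z^4 - 3*z^3 + 4*z^2 - 8*z + 5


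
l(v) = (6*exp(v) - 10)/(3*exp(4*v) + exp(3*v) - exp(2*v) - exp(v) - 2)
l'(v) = (6*exp(v) - 10)*(-12*exp(4*v) - 3*exp(3*v) + 2*exp(2*v) + exp(v))/(3*exp(4*v) + exp(3*v) - exp(2*v) - exp(v) - 2)^2 + 6*exp(v)/(3*exp(4*v) + exp(3*v) - exp(2*v) - exp(v) - 2) = 2*(-(3*exp(v) - 5)*(12*exp(3*v) + 3*exp(2*v) - 2*exp(v) - 1) + 9*exp(4*v) + 3*exp(3*v) - 3*exp(2*v) - 3*exp(v) - 6)*exp(v)/(-3*exp(4*v) - exp(3*v) + exp(2*v) + exp(v) + 2)^2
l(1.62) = 0.01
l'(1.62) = -0.02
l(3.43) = 0.00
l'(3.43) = -0.00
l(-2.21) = 4.41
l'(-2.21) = -0.58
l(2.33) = 0.00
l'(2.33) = -0.00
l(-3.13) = 4.76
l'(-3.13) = -0.24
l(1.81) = 0.01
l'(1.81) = -0.02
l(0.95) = 0.04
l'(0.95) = -0.05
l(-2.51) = 4.56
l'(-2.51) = -0.44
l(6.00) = 0.00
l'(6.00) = 0.00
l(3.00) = 0.00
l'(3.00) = 0.00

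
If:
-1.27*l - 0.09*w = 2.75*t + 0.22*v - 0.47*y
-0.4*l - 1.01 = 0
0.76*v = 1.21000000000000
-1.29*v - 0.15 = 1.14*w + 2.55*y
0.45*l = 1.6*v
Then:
No Solution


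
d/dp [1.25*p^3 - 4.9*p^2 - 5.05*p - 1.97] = 3.75*p^2 - 9.8*p - 5.05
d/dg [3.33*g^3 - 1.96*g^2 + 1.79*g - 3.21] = 9.99*g^2 - 3.92*g + 1.79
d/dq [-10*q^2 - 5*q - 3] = -20*q - 5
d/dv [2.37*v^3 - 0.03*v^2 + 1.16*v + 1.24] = 7.11*v^2 - 0.06*v + 1.16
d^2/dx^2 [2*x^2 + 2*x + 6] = 4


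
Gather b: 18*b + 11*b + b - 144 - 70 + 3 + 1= 30*b - 210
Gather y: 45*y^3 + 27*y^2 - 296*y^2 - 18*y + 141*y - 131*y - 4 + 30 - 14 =45*y^3 - 269*y^2 - 8*y + 12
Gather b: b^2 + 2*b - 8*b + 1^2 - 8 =b^2 - 6*b - 7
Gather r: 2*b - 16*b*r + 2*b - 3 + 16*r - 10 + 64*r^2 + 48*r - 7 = 4*b + 64*r^2 + r*(64 - 16*b) - 20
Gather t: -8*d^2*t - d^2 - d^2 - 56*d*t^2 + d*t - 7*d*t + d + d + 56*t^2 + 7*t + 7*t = -2*d^2 + 2*d + t^2*(56 - 56*d) + t*(-8*d^2 - 6*d + 14)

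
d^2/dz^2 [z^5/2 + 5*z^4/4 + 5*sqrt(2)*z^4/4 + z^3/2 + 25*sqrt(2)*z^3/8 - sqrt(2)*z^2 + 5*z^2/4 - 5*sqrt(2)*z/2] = 10*z^3 + 15*z^2 + 15*sqrt(2)*z^2 + 3*z + 75*sqrt(2)*z/4 - 2*sqrt(2) + 5/2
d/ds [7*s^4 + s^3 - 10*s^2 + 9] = s*(28*s^2 + 3*s - 20)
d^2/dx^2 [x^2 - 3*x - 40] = 2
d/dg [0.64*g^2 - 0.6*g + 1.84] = 1.28*g - 0.6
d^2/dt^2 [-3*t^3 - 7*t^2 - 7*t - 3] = -18*t - 14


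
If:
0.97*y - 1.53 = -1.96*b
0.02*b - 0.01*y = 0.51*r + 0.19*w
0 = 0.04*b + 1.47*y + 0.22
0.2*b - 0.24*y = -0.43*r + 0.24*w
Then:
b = 0.87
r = -0.18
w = 0.58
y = -0.17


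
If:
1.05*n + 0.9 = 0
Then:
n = -0.86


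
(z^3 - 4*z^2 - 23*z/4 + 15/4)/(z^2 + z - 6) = (z^3 - 4*z^2 - 23*z/4 + 15/4)/(z^2 + z - 6)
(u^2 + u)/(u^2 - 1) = u/(u - 1)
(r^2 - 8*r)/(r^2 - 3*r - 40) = r/(r + 5)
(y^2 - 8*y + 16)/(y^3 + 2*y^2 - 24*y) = (y - 4)/(y*(y + 6))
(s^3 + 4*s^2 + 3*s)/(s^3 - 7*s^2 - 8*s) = (s + 3)/(s - 8)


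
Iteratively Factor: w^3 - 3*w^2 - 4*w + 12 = (w + 2)*(w^2 - 5*w + 6) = (w - 3)*(w + 2)*(w - 2)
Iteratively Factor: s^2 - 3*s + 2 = (s - 1)*(s - 2)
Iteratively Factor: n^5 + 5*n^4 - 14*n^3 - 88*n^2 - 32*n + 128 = (n - 4)*(n^4 + 9*n^3 + 22*n^2 - 32) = (n - 4)*(n - 1)*(n^3 + 10*n^2 + 32*n + 32) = (n - 4)*(n - 1)*(n + 4)*(n^2 + 6*n + 8) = (n - 4)*(n - 1)*(n + 4)^2*(n + 2)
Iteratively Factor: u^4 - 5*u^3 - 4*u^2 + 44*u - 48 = (u - 4)*(u^3 - u^2 - 8*u + 12) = (u - 4)*(u - 2)*(u^2 + u - 6) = (u - 4)*(u - 2)*(u + 3)*(u - 2)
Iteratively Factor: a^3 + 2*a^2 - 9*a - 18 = (a - 3)*(a^2 + 5*a + 6) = (a - 3)*(a + 2)*(a + 3)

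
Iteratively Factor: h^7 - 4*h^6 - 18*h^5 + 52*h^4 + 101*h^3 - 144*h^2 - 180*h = (h + 2)*(h^6 - 6*h^5 - 6*h^4 + 64*h^3 - 27*h^2 - 90*h) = (h + 1)*(h + 2)*(h^5 - 7*h^4 + h^3 + 63*h^2 - 90*h) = h*(h + 1)*(h + 2)*(h^4 - 7*h^3 + h^2 + 63*h - 90) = h*(h - 3)*(h + 1)*(h + 2)*(h^3 - 4*h^2 - 11*h + 30) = h*(h - 5)*(h - 3)*(h + 1)*(h + 2)*(h^2 + h - 6) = h*(h - 5)*(h - 3)*(h + 1)*(h + 2)*(h + 3)*(h - 2)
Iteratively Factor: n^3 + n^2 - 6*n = (n)*(n^2 + n - 6) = n*(n + 3)*(n - 2)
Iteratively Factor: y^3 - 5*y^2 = (y)*(y^2 - 5*y) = y*(y - 5)*(y)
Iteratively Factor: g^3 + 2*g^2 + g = (g)*(g^2 + 2*g + 1) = g*(g + 1)*(g + 1)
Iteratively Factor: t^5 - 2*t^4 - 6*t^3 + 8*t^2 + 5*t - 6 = (t + 2)*(t^4 - 4*t^3 + 2*t^2 + 4*t - 3) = (t - 3)*(t + 2)*(t^3 - t^2 - t + 1) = (t - 3)*(t - 1)*(t + 2)*(t^2 - 1) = (t - 3)*(t - 1)*(t + 1)*(t + 2)*(t - 1)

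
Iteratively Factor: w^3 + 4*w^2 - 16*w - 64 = (w + 4)*(w^2 - 16) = (w + 4)^2*(w - 4)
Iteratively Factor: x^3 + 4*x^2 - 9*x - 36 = (x - 3)*(x^2 + 7*x + 12) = (x - 3)*(x + 4)*(x + 3)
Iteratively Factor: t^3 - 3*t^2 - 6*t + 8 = (t + 2)*(t^2 - 5*t + 4) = (t - 4)*(t + 2)*(t - 1)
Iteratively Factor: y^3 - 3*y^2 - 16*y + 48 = (y + 4)*(y^2 - 7*y + 12) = (y - 4)*(y + 4)*(y - 3)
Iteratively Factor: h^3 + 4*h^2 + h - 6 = (h + 2)*(h^2 + 2*h - 3) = (h - 1)*(h + 2)*(h + 3)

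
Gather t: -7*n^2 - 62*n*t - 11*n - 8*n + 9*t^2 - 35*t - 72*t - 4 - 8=-7*n^2 - 19*n + 9*t^2 + t*(-62*n - 107) - 12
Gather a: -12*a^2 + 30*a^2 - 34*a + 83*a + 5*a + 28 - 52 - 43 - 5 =18*a^2 + 54*a - 72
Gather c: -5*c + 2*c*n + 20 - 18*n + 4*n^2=c*(2*n - 5) + 4*n^2 - 18*n + 20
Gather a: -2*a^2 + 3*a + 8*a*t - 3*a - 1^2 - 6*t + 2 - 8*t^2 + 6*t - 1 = -2*a^2 + 8*a*t - 8*t^2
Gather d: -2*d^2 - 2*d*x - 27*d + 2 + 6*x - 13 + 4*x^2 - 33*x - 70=-2*d^2 + d*(-2*x - 27) + 4*x^2 - 27*x - 81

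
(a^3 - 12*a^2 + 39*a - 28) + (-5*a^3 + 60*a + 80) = -4*a^3 - 12*a^2 + 99*a + 52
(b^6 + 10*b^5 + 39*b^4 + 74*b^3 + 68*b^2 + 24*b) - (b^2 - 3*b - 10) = b^6 + 10*b^5 + 39*b^4 + 74*b^3 + 67*b^2 + 27*b + 10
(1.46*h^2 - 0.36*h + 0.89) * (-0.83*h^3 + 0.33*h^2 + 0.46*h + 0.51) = -1.2118*h^5 + 0.7806*h^4 - 0.1859*h^3 + 0.8727*h^2 + 0.2258*h + 0.4539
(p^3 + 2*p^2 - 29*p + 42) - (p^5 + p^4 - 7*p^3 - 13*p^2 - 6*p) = -p^5 - p^4 + 8*p^3 + 15*p^2 - 23*p + 42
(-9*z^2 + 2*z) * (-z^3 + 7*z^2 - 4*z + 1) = 9*z^5 - 65*z^4 + 50*z^3 - 17*z^2 + 2*z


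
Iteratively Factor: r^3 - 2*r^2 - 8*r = (r - 4)*(r^2 + 2*r) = r*(r - 4)*(r + 2)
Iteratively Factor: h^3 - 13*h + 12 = (h - 3)*(h^2 + 3*h - 4) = (h - 3)*(h - 1)*(h + 4)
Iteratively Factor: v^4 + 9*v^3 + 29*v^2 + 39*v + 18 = (v + 1)*(v^3 + 8*v^2 + 21*v + 18) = (v + 1)*(v + 3)*(v^2 + 5*v + 6) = (v + 1)*(v + 2)*(v + 3)*(v + 3)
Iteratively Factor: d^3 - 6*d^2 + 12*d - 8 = (d - 2)*(d^2 - 4*d + 4) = (d - 2)^2*(d - 2)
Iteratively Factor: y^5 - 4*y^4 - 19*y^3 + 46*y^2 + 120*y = (y + 2)*(y^4 - 6*y^3 - 7*y^2 + 60*y) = (y - 5)*(y + 2)*(y^3 - y^2 - 12*y) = (y - 5)*(y - 4)*(y + 2)*(y^2 + 3*y) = (y - 5)*(y - 4)*(y + 2)*(y + 3)*(y)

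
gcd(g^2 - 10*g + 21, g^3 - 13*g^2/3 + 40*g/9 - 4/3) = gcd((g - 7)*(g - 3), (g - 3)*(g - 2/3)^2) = g - 3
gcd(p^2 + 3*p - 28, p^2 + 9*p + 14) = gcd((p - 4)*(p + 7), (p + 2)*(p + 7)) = p + 7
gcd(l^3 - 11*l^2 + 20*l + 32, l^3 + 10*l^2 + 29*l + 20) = l + 1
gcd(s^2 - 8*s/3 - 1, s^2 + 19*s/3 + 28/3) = 1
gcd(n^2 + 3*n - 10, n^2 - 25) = n + 5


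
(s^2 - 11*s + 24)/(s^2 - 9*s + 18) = (s - 8)/(s - 6)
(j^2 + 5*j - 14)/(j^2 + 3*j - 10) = (j + 7)/(j + 5)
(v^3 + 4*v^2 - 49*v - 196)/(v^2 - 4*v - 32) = (v^2 - 49)/(v - 8)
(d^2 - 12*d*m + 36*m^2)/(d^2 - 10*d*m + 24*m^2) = (d - 6*m)/(d - 4*m)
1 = 1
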